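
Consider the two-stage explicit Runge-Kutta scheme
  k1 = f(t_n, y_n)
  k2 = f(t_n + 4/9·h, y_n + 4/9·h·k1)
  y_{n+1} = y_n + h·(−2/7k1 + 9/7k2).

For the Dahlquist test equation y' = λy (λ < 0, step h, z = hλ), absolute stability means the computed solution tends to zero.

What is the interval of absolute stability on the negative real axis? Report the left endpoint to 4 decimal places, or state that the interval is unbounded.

Set f=λy, z=hλ:
  k1=λy_n ⇒ h·k1=z·y_n;  k2=λ(1+4/9z)y_n ⇒ h·k2=z(1+4/9z)y_n
  y_{n+1}/y_n = 1 − 2/7z + 9/7z(1+4/9z) = 1 + z + 4/7z²
  ⇒ R(z) = 1 + z + 4/7z².

Find x<0 with |R(x)|<1.
x=-1.44: |R|=0.7449
R=1: x+4/7x²=0 ⇒ x=−7/4=-1.7500; min R=1−1/(4·4/7)=0.5625>−1
Confirm numerically:
  x=-1.485: |R|=0.77513 <1
  x=-1.309: |R|=0.67013 <1
  x=-1.229: |R|=0.63411 <1
  x=-1.094: |R|=0.58991 <1
  x=-2.052: |R|=1.35412 >1
  x=-1.939: |R|=1.20941 >1
  x=-1.851: |R|=1.10683 >1
So |R|<1 on (-1.7500, 0).

(-1.7500, 0).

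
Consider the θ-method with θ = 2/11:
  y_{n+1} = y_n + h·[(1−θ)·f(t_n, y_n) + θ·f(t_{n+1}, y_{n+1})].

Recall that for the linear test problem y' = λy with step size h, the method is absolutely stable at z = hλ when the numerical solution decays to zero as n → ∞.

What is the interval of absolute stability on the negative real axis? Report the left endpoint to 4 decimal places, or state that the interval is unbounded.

(-3.1429, 0).

On y'=λy, z=hλ:
  y_{n+1} = y_n + z·[9/11·y_n + 2/11·y_{n+1}] ⇒ (1 − 2/11z)y_{n+1} = (1 + 9/11z)y_n
  R(z) = (1 + 9/11z)/(1 − 2/11z).

Need |R(x)|<1, x<0.
x=-0.54: |R|=0.5083
R=−1: 1+9/11x = −1+2/11x ⇒ -7/11x=2 ⇒ x=2/(-7/11)=-3.1429
Confirm numerically:
  x=-3.079: |R|=0.97395 <1
  x=-2.136: |R|=0.53850 <1
  x=-2.048: |R|=0.49232 <1
  x=-3.732: |R|=1.22335 >1
  x=-3.640: |R|=1.19037 >1
  x=-3.542: |R|=1.15450 >1
So |R|<1 on (-3.1429, 0).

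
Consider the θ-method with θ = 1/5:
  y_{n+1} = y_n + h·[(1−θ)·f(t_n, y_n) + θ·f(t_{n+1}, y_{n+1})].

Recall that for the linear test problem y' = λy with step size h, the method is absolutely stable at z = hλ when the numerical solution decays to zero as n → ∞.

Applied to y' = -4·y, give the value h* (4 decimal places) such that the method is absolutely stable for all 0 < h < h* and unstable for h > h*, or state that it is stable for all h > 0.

(-3.3333,0); λ=-4 ⇒ h* = (10/3)/4 = 0.8333.

Set f=λy, z=hλ:
  y_{n+1} = y_n + z·[4/5·y_n + 1/5·y_{n+1}] ⇒ (1 − 1/5z)y_{n+1} = (1 + 4/5z)y_n
  Hence R(z) = (1 + 4/5z)/(1 − 1/5z).

Solve |R(x)|<1 on ℝ⁻.
x=-1.71: |R|=0.2742
R=−1: 1+4/5x = −1+1/5x ⇒ -3/5x=2 ⇒ x=2/(-3/5)=-3.3333
Confirm numerically:
  x=-2.780: |R|=0.78663 <1
  x=-2.400: |R|=0.62162 <1
  x=-1.527: |R|=0.16976 <1
  x=-1.343: |R|=0.05865 <1
  x=-3.753: |R|=1.14384 >1
  x=-3.467: |R|=1.04736 >1
Stable set (-3.3333, 0).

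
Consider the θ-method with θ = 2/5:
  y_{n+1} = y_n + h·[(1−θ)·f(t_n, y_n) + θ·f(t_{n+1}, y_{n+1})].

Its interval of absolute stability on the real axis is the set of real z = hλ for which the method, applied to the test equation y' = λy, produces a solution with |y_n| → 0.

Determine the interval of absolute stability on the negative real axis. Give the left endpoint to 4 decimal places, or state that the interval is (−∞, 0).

z∈(-10.0000,0).

Set f=λy, z=hλ:
  y_{n+1} = y_n + z·[3/5·y_n + 2/5·y_{n+1}] ⇒ (1 − 2/5z)y_{n+1} = (1 + 3/5z)y_n
  ⇒ R(z) = (1 + 3/5z)/(1 − 2/5z).

Solve |R(x)|<1 on ℝ⁻.
x=-0.71: |R|=0.4470
R=−1: 1+3/5x = −1+2/5x ⇒ -1/5x=2 ⇒ x=2/(-1/5)=-10.0000
Confirm numerically:
  x=-8.328: |R|=0.92279 <1
  x=-8.326: |R|=0.92269 <1
  x=-4.924: |R|=0.65814 <1
  x=-10.391: |R|=1.01517 >1
  x=-10.367: |R|=1.01426 >1
  x=-10.191: |R|=1.00753 >1
Interval (-10.0000, 0).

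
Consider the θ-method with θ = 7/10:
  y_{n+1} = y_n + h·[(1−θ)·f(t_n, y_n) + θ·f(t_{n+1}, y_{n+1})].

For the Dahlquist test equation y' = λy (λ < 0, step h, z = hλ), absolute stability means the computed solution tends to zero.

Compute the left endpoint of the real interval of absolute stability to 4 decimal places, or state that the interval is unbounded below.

Test eqn y'=λy, z=hλ:
  y_{n+1} = y_n + z·[3/10·y_n + 7/10·y_{n+1}] ⇒ (1 − 7/10z)y_{n+1} = (1 + 3/10z)y_n
  R(z) = (1 + 3/10z)/(1 − 7/10z).

Boundary: |R(x)|=1, x<0.
x=-1.11: |R|=0.3754
x=-2: |R|=0.1667
x=-10: |R|=0.2500
x=-100: |R|=0.4085
θ=7/10≥1/2 ⇒ |1+3/10x|<|1−7/10x| ∀x<0 ⇒ unbounded interval.

interval (−∞, 0).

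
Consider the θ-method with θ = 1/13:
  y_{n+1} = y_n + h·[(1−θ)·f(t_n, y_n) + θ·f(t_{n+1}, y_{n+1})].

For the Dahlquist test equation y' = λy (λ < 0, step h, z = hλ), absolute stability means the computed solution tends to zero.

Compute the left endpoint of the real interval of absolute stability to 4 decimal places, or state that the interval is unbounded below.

z* = -2.3636.

With y'=λy (z=hλ):
  y_{n+1} = y_n + z·[12/13·y_n + 1/13·y_{n+1}] ⇒ (1 − 1/13z)y_{n+1} = (1 + 12/13z)y_n
  ⇒ R(z) = (1 + 12/13z)/(1 − 1/13z).

Boundary: |R(x)|=1, x<0.
x=-1.08: |R|=0.0028
R=−1: 1+12/13x = −1+1/13x ⇒ -11/13x=2 ⇒ x=2/(-11/13)=-2.3636
Confirm numerically:
  x=-2.065: |R|=0.78194 <1
  x=-1.874: |R|=0.63789 <1
  x=-1.644: |R|=0.45944 <1
  x=-2.782: |R|=1.29160 >1
  x=-2.571: |R|=1.14649 >1
Interval (-2.3636, 0).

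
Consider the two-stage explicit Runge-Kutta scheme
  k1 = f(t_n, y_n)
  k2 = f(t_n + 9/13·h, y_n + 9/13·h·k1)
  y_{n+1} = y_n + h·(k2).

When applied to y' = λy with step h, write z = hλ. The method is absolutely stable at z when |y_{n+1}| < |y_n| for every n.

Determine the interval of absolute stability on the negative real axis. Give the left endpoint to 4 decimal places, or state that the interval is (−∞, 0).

z∈(-1.4444,0).

Test eqn y'=λy, z=hλ:
  k1=λy_n ⇒ h·k1=z·y_n;  k2=λ(1+9/13z)y_n ⇒ h·k2=z(1+9/13z)y_n
  y_{n+1}/y_n = 1 + z(1+9/13z) = 1 + z + 9/13z²
  R(z) = 1 + z + 9/13z².

Solve |R(x)|<1 on ℝ⁻.
x=-1.41: |R|=0.9664
R=1: x+9/13x²=0 ⇒ x=−13/9=-1.4444; min R=1−1/(4·9/13)=0.6389>−1
Confirm numerically:
  x=-0.788: |R|=0.64188 <1
  x=-0.680: |R|=0.64012 <1
  x=-0.603: |R|=0.64873 <1
  x=-0.580: |R|=0.65289 <1
  x=-1.627: |R|=1.20563 >1
  x=-1.556: |R|=1.12017 >1
So |R|<1 on (-1.4444, 0).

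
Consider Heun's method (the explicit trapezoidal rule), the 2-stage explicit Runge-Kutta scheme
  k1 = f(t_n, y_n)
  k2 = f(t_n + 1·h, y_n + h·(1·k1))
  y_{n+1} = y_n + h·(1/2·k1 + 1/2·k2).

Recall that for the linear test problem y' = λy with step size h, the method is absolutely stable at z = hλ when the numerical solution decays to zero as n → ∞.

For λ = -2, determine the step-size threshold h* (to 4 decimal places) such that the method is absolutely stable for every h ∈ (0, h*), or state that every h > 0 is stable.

Test eqn y'=λy, z=hλ:
  order 2, 2-stage ⇒ R(z)=1+z+z^2/2
  (e.g. R(-0.45)=0.65125, |R|=0.65125)

Solve |R(x)|<1 on ℝ⁻.
x=-0.45: |R|=0.6512
|R(-1.77)|=0.7964 |R(-1.63)|=0.6985 |R(-1.55)|=0.6513
Bisect:
  x_lo=-2.3953 |R|=1.4734  x_hi=-0.1597 |R|=0.8531
  mid=-1.27750 |R|=0.53850 →hi
  mid=-1.83641 |R|=0.84979 →hi
  mid=-2.11586 |R|=1.12257 →lo
  mid=-1.97613 |R|=0.97642 →hi
  mid=-2.04599 |R|=1.04705 →lo
  mid=-2.01106 |R|=1.01112 →lo
  mid=-1.99360 |R|=0.99362 →hi
  ...
  [-2.00001,-1.99987] ⇒ x*=-2.0000
So |R|<1 on (-2.0000, 0).

(-2.0000,0); λ=-2 ⇒ h* = 1.0000.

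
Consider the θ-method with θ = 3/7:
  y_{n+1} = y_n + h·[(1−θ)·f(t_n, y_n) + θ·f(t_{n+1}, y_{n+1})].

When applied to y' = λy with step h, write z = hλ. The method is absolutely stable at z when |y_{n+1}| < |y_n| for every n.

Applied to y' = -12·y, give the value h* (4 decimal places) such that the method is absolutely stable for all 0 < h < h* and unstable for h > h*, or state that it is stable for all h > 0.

With y'=λy (z=hλ):
  y_{n+1} = y_n + z·[4/7·y_n + 3/7·y_{n+1}] ⇒ (1 − 3/7z)y_{n+1} = (1 + 4/7z)y_n
  so R(z) = (1 + 4/7z)/(1 − 3/7z).

Find x<0 with |R(x)|<1.
x=-0.74: |R|=0.4382
R=−1: 1+4/7x = −1+3/7x ⇒ -1/7x=2 ⇒ x=2/(-1/7)=-14.0000
Confirm numerically:
  x=-8.669: |R|=0.83849 <1
  x=-5.774: |R|=0.66179 <1
  x=-5.746: |R|=0.65946 <1
  x=-14.520: |R|=1.01028 >1
  x=-14.225: |R|=1.00453 >1
So |R|<1 on (-14.0000, 0).

(-14.0000,0); λ=-12 ⇒ h* = (14)/12 = 1.1667.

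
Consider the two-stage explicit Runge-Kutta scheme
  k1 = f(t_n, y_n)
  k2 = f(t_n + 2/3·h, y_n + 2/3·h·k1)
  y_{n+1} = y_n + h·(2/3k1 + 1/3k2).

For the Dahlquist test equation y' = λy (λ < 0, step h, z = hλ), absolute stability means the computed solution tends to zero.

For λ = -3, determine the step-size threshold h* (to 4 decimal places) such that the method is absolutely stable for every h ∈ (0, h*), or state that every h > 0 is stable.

(-4.5000,0); λ=-3 ⇒ h* = (9/2)/3 = 1.5000.

Test eqn y'=λy, z=hλ:
  k1=λy_n ⇒ h·k1=z·y_n;  k2=λ(1+2/3z)y_n ⇒ h·k2=z(1+2/3z)y_n
  y_{n+1}/y_n = 1 + 2/3z + 1/3z(1+2/3z) = 1 + z + 2/9z²
  Hence R(z) = 1 + z + 2/9z².

Solve |R(x)|<1 on ℝ⁻.
x=-1.77: |R|=0.0738
R=1: x+2/9x²=0 ⇒ x=−9/2=-4.5000; min R=1−1/(4·2/9)=-0.1250>−1
Confirm numerically:
  x=-3.652: |R|=0.31180 <1
  x=-3.650: |R|=0.31056 <1
  x=-2.055: |R|=0.11655 <1
  x=-1.852: |R|=0.08980 <1
  x=-4.859: |R|=1.38764 >1
  x=-4.780: |R|=1.29742 >1
So |R|<1 on (-4.5000, 0).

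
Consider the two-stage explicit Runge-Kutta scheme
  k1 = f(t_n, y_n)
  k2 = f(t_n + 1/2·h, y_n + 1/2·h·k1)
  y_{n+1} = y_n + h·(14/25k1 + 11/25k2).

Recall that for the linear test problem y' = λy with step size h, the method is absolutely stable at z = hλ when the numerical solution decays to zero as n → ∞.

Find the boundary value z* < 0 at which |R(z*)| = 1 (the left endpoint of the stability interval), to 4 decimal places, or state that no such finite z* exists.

On y'=λy, z=hλ:
  k1=λy_n ⇒ h·k1=z·y_n;  k2=λ(1+1/2z)y_n ⇒ h·k2=z(1+1/2z)y_n
  y_{n+1}/y_n = 1 + 14/25z + 11/25z(1+1/2z) = 1 + z + 11/50z²
  Hence R(z) = 1 + z + 11/50z².

Find x<0 with |R(x)|<1.
x=-0.48: |R|=0.5707
R=1: x+11/50x²=0 ⇒ x=−50/11=-4.5455; min R=1−1/(4·11/50)=-0.1364>−1
Confirm numerically:
  x=-3.659: |R|=0.28642 <1
  x=-3.292: |R|=0.09220 <1
  x=-3.019: |R|=0.01384 <1
  x=-5.026: |R|=1.53135 >1
  x=-4.902: |R|=1.38451 >1
  x=-4.859: |R|=1.33517 >1
Interval (-4.5455, 0).

z* = -4.5455.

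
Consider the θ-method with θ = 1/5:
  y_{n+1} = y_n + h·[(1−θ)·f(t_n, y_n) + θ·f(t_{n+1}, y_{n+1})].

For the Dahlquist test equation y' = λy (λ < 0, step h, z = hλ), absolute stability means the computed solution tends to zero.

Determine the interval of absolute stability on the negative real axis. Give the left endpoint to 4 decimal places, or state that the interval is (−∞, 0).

z∈(-3.3333,0).

Set f=λy, z=hλ:
  y_{n+1} = y_n + z·[4/5·y_n + 1/5·y_{n+1}] ⇒ (1 − 1/5z)y_{n+1} = (1 + 4/5z)y_n
  so R(z) = (1 + 4/5z)/(1 − 1/5z).

Boundary: |R(x)|=1, x<0.
x=-0.34: |R|=0.6816
R=−1: 1+4/5x = −1+1/5x ⇒ -3/5x=2 ⇒ x=2/(-3/5)=-3.3333
Confirm numerically:
  x=-3.209: |R|=0.95456 <1
  x=-3.076: |R|=0.90441 <1
  x=-2.481: |R|=0.65820 <1
  x=-2.200: |R|=0.52778 <1
  x=-3.635: |R|=1.10481 >1
  x=-3.507: |R|=1.06124 >1
  x=-3.436: |R|=1.03651 >1
Stable set (-3.3333, 0).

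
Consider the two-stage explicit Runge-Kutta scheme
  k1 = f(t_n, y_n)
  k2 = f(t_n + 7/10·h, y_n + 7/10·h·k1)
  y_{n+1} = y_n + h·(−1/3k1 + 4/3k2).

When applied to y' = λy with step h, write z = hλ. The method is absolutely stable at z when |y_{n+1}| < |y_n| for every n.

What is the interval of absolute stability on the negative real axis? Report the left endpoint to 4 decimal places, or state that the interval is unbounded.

Set f=λy, z=hλ:
  k1=λy_n ⇒ h·k1=z·y_n;  k2=λ(1+7/10z)y_n ⇒ h·k2=z(1+7/10z)y_n
  y_{n+1}/y_n = 1 − 1/3z + 4/3z(1+7/10z) = 1 + z + 14/15z²
  ⇒ R(z) = 1 + z + 14/15z².

Find x<0 with |R(x)|<1.
x=-1.77: |R|=2.1540
R=1: x+14/15x²=0 ⇒ x=−15/14=-1.0714; min R=1−1/(4·14/15)=0.7321>−1
Confirm numerically:
  x=-1.004: |R|=0.93681 <1
  x=-0.860: |R|=0.83029 <1
  x=-0.553: |R|=0.73242 <1
  x=-1.589: |R|=1.76759 >1
  x=-1.351: |R|=1.35252 >1
  x=-1.278: |R|=1.24640 >1
Interval (-1.0714, 0).

z∈(-1.0714,0).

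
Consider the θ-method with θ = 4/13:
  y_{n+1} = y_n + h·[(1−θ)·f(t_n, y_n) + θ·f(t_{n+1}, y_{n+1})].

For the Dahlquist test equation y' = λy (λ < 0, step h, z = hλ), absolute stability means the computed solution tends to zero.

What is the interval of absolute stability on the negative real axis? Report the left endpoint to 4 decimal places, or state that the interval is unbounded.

With y'=λy (z=hλ):
  y_{n+1} = y_n + z·[9/13·y_n + 4/13·y_{n+1}] ⇒ (1 − 4/13z)y_{n+1} = (1 + 9/13z)y_n
  Hence R(z) = (1 + 9/13z)/(1 − 4/13z).

Need |R(x)|<1, x<0.
x=-0.6: |R|=0.4935
R=−1: 1+9/13x = −1+4/13x ⇒ -5/13x=2 ⇒ x=2/(-5/13)=-5.2000
Confirm numerically:
  x=-4.009: |R|=0.79491 <1
  x=-3.931: |R|=0.77910 <1
  x=-3.926: |R|=0.77808 <1
  x=-5.646: |R|=1.06267 >1
  x=-5.447: |R|=1.03550 >1
  x=-5.344: |R|=1.02094 >1
Interval (-5.2000, 0).

z∈(-5.2000,0).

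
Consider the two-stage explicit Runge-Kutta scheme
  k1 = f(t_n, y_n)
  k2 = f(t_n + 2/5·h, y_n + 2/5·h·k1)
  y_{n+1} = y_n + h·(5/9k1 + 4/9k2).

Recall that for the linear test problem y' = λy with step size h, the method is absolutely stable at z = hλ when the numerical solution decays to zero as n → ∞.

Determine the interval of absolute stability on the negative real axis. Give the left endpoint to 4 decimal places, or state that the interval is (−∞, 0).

With y'=λy (z=hλ):
  k1=λy_n ⇒ h·k1=z·y_n;  k2=λ(1+2/5z)y_n ⇒ h·k2=z(1+2/5z)y_n
  y_{n+1}/y_n = 1 + 5/9z + 4/9z(1+2/5z) = 1 + z + 8/45z²
  ⇒ R(z) = 1 + z + 8/45z².

Boundary: |R(x)|=1, x<0.
x=-0.6: |R|=0.4640
R=1: x+8/45x²=0 ⇒ x=−45/8=-5.6250; min R=1−1/(4·8/45)=-0.4062>−1
Confirm numerically:
  x=-5.476: |R|=0.85495 <1
  x=-5.365: |R|=0.75202 <1
  x=-4.808: |R|=0.30166 <1
  x=-3.498: |R|=0.32271 <1
  x=-5.863: |R|=1.24807 >1
  x=-5.812: |R|=1.19322 >1
  x=-5.724: |R|=1.10074 >1
Interval (-5.6250, 0).

z∈(-5.6250,0).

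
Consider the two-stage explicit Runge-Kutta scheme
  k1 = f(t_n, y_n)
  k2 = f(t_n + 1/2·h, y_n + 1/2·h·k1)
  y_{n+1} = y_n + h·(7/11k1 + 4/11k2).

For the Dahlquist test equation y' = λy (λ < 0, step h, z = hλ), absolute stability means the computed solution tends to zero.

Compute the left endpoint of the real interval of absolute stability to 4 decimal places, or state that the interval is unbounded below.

z* = -5.5000.

Set f=λy, z=hλ:
  k1=λy_n ⇒ h·k1=z·y_n;  k2=λ(1+1/2z)y_n ⇒ h·k2=z(1+1/2z)y_n
  y_{n+1}/y_n = 1 + 7/11z + 4/11z(1+1/2z) = 1 + z + 2/11z²
  ⇒ R(z) = 1 + z + 2/11z².

Boundary: |R(x)|=1, x<0.
x=-1.17: |R|=0.0789
R=1: x+2/11x²=0 ⇒ x=−11/2=-5.5000; min R=1−1/(4·2/11)=-0.3750>−1
Confirm numerically:
  x=-5.447: |R|=0.94751 <1
  x=-5.121: |R|=0.64712 <1
  x=-4.381: |R|=0.10867 <1
  x=-4.180: |R|=0.00320 <1
  x=-6.100: |R|=1.66545 >1
  x=-5.997: |R|=1.54191 >1
  x=-5.594: |R|=1.09561 >1
Stable set (-5.5000, 0).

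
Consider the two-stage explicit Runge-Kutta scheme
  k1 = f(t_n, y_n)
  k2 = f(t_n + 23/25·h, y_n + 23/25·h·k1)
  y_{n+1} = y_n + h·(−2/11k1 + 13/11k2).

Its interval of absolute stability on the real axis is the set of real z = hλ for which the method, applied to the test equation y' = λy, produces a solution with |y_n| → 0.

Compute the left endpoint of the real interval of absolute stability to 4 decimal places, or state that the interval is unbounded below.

Set f=λy, z=hλ:
  k1=λy_n ⇒ h·k1=z·y_n;  k2=λ(1+23/25z)y_n ⇒ h·k2=z(1+23/25z)y_n
  y_{n+1}/y_n = 1 − 2/11z + 13/11z(1+23/25z) = 1 + z + 299/275z²
  so R(z) = 1 + z + 299/275z².

Need |R(x)|<1, x<0.
x=-0.94: |R|=1.0207
R=1: x+299/275x²=0 ⇒ x=−275/299=-0.9197; min R=1−1/(4·299/275)=0.7701>−1
Confirm numerically:
  x=-0.816: |R|=0.90797 <1
  x=-0.804: |R|=0.89883 <1
  x=-0.734: |R|=0.85177 <1
  x=-0.484: |R|=0.77070 <1
  x=-1.258: |R|=1.46268 >1
  x=-1.195: |R|=1.35765 >1
So |R|<1 on (-0.9197, 0).

left endpoint -0.9197.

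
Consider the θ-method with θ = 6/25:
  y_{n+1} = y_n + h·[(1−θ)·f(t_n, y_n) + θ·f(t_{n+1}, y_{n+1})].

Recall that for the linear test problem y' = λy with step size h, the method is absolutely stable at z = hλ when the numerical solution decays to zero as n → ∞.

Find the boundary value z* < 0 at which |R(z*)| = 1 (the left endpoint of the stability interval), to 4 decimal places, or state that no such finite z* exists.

Test eqn y'=λy, z=hλ:
  y_{n+1} = y_n + z·[19/25·y_n + 6/25·y_{n+1}] ⇒ (1 − 6/25z)y_{n+1} = (1 + 19/25z)y_n
  ⇒ R(z) = (1 + 19/25z)/(1 − 6/25z).

Solve |R(x)|<1 on ℝ⁻.
x=-1.49: |R|=0.0975
R=−1: 1+19/25x = −1+6/25x ⇒ -13/25x=2 ⇒ x=2/(-13/25)=-3.8462
Confirm numerically:
  x=-2.929: |R|=0.71995 <1
  x=-2.884: |R|=0.70433 <1
  x=-1.950: |R|=0.32834 <1
  x=-1.865: |R|=0.28834 <1
  x=-4.036: |R|=1.05015 >1
  x=-3.996: |R|=1.03977 >1
  x=-3.898: |R|=1.01393 >1
Stable set (-3.8462, 0).

z* = -3.8462.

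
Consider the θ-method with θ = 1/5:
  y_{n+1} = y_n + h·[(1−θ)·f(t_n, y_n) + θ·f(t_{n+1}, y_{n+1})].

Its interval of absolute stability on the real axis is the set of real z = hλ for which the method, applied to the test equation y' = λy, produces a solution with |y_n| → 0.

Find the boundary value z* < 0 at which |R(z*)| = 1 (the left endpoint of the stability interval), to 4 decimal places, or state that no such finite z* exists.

With y'=λy (z=hλ):
  y_{n+1} = y_n + z·[4/5·y_n + 1/5·y_{n+1}] ⇒ (1 − 1/5z)y_{n+1} = (1 + 4/5z)y_n
  ⇒ R(z) = (1 + 4/5z)/(1 − 1/5z).

Need |R(x)|<1, x<0.
x=-1.26: |R|=0.0064
R=−1: 1+4/5x = −1+1/5x ⇒ -3/5x=2 ⇒ x=2/(-3/5)=-3.3333
Confirm numerically:
  x=-3.108: |R|=0.91663 <1
  x=-1.997: |R|=0.42704 <1
  x=-1.841: |R|=0.34556 <1
  x=-3.860: |R|=1.17833 >1
  x=-3.714: |R|=1.13105 >1
  x=-3.566: |R|=1.08148 >1
So |R|<1 on (-3.3333, 0).

left endpoint -3.3333.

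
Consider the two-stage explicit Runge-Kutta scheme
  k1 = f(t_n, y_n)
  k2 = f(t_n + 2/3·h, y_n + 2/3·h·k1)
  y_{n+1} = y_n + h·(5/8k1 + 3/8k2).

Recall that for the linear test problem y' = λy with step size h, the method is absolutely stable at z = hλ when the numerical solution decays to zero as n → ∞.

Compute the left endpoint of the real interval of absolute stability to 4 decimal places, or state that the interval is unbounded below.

Test eqn y'=λy, z=hλ:
  k1=λy_n ⇒ h·k1=z·y_n;  k2=λ(1+2/3z)y_n ⇒ h·k2=z(1+2/3z)y_n
  y_{n+1}/y_n = 1 + 5/8z + 3/8z(1+2/3z) = 1 + z + 1/4z²
  ⇒ R(z) = 1 + z + 1/4z².

Boundary: |R(x)|=1, x<0.
x=-1.79: |R|=0.0110
R=1: x+1/4x²=0 ⇒ x=−4=-4.0000; min R=1−1/(4·1/4)=0.0000>−1
Confirm numerically:
  x=-3.684: |R|=0.70896 <1
  x=-3.160: |R|=0.33640 <1
  x=-2.864: |R|=0.18662 <1
  x=-2.154: |R|=0.00593 <1
  x=-4.150: |R|=1.15563 >1
  x=-4.041: |R|=1.04142 >1
  x=-4.032: |R|=1.03226 >1
Stable set (-4.0000, 0).

left endpoint -4.0000.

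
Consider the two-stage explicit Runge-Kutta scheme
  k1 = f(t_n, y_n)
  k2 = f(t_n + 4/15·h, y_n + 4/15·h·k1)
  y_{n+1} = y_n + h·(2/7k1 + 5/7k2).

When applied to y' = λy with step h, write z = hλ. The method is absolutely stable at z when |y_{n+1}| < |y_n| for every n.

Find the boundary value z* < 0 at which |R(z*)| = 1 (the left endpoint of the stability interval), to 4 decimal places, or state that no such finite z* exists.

On y'=λy, z=hλ:
  k1=λy_n ⇒ h·k1=z·y_n;  k2=λ(1+4/15z)y_n ⇒ h·k2=z(1+4/15z)y_n
  y_{n+1}/y_n = 1 + 2/7z + 5/7z(1+4/15z) = 1 + z + 4/21z²
  ⇒ R(z) = 1 + z + 4/21z².

Boundary: |R(x)|=1, x<0.
x=-1.18: |R|=0.0852
R=1: x+4/21x²=0 ⇒ x=−21/4=-5.2500; min R=1−1/(4·4/21)=-0.3125>−1
Confirm numerically:
  x=-4.817: |R|=0.60271 <1
  x=-4.054: |R|=0.07646 <1
  x=-3.771: |R|=0.06234 <1
  x=-5.727: |R|=1.52034 >1
  x=-5.587: |R|=1.35863 >1
So |R|<1 on (-5.2500, 0).

z* = -5.2500.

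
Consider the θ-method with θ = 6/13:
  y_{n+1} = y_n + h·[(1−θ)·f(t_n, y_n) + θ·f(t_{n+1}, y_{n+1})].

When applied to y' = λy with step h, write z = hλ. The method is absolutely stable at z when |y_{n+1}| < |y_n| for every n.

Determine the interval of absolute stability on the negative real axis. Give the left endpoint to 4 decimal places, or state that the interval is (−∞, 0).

With y'=λy (z=hλ):
  y_{n+1} = y_n + z·[7/13·y_n + 6/13·y_{n+1}] ⇒ (1 − 6/13z)y_{n+1} = (1 + 7/13z)y_n
  Hence R(z) = (1 + 7/13z)/(1 − 6/13z).

Boundary: |R(x)|=1, x<0.
x=-1.7: |R|=0.0474
R=−1: 1+7/13x = −1+6/13x ⇒ -1/13x=2 ⇒ x=2/(-1/13)=-26.0000
Confirm numerically:
  x=-21.413: |R|=0.96758 <1
  x=-20.060: |R|=0.95546 <1
  x=-19.009: |R|=0.94498 <1
  x=-26.534: |R|=1.00310 >1
  x=-26.469: |R|=1.00273 >1
So |R|<1 on (-26.0000, 0).

(-26.0000, 0).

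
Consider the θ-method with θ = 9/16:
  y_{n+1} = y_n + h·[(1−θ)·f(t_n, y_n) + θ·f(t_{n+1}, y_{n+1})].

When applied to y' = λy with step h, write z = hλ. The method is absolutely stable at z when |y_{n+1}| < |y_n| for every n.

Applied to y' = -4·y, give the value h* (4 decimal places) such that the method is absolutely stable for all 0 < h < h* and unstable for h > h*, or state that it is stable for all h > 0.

On y'=λy, z=hλ:
  y_{n+1} = y_n + z·[7/16·y_n + 9/16·y_{n+1}] ⇒ (1 − 9/16z)y_{n+1} = (1 + 7/16z)y_n
  Hence R(z) = (1 + 7/16z)/(1 − 9/16z).

Find x<0 with |R(x)|<1.
x=-1.62: |R|=0.1524
x=-2: |R|=0.0588
x=-10: |R|=0.5094
x=-100: |R|=0.7467
θ=9/16≥1/2 ⇒ |1+7/16x|<|1−9/16x| ∀x<0 ⇒ unbounded interval.

(−∞, 0) — no finite endpoint. Any h>0 works for λ=-4.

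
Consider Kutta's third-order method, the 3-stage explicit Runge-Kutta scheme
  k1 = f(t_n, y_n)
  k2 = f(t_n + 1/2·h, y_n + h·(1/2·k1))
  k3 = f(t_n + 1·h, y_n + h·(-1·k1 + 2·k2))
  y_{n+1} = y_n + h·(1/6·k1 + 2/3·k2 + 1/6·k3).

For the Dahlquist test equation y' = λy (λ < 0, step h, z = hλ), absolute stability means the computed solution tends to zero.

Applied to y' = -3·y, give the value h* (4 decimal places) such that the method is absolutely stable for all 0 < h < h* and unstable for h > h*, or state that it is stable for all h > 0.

(-2.5127,0); λ=-3 ⇒ h* = 0.8376.

Set f=λy, z=hλ:
  order 3, 3-stage ⇒ R(z)=1+z+z^2/2+z^3/6
  (e.g. R(-0.61)=0.53822, |R|=0.53822)

Need |R(x)|<1, x<0.
x=-0.61: |R|=0.5382
|R(-2.31)|=0.6963 |R(-2.2)|=0.5547 |R(-0.55)|=0.5735
Bisect:
  x_lo=-3.0968 |R|=2.2516  x_hi=-0.2261 |R|=0.7975
  mid=-1.66148 |R|=0.04565 →hi
  mid=-2.37916 |R|=0.79346 →hi
  mid=-2.73800 |R|=1.41065 →lo
  mid=-2.55858 |R|=1.07697 →lo
  mid=-2.46887 |R|=0.92930 →hi
  mid=-2.51373 |R|=1.00161 →lo
  mid=-2.49130 |R|=0.96508 →hi
  mid=-2.50251 |R|=0.98325 →hi
  mid=-2.50812 |R|=0.99241 →hi
  ...
  [-2.51285,-2.51268] ⇒ x*=-2.5127
Interval (-2.5127, 0).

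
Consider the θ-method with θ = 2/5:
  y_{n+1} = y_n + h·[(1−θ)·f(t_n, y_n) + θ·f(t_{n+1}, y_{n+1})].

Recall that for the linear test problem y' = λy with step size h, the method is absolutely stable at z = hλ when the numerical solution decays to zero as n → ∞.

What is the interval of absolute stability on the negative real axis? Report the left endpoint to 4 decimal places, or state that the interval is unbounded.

On y'=λy, z=hλ:
  y_{n+1} = y_n + z·[3/5·y_n + 2/5·y_{n+1}] ⇒ (1 − 2/5z)y_{n+1} = (1 + 3/5z)y_n
  so R(z) = (1 + 3/5z)/(1 − 2/5z).

Need |R(x)|<1, x<0.
x=-0.87: |R|=0.3546
R=−1: 1+3/5x = −1+2/5x ⇒ -1/5x=2 ⇒ x=2/(-1/5)=-10.0000
Confirm numerically:
  x=-8.906: |R|=0.95204 <1
  x=-7.473: |R|=0.87331 <1
  x=-7.264: |R|=0.85989 <1
  x=-6.990: |R|=0.84141 <1
  x=-10.512: |R|=1.01967 >1
  x=-10.373: |R|=1.01449 >1
  x=-10.132: |R|=1.00522 >1
Stable set (-10.0000, 0).

z∈(-10.0000,0).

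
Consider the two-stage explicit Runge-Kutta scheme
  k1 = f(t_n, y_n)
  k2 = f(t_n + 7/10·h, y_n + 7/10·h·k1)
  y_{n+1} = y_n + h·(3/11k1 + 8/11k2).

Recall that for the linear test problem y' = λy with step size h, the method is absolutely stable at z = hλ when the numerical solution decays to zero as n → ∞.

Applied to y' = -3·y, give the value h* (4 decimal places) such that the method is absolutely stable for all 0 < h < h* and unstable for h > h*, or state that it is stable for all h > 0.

Test eqn y'=λy, z=hλ:
  k1=λy_n ⇒ h·k1=z·y_n;  k2=λ(1+7/10z)y_n ⇒ h·k2=z(1+7/10z)y_n
  y_{n+1}/y_n = 1 + 3/11z + 8/11z(1+7/10z) = 1 + z + 28/55z²
  ⇒ R(z) = 1 + z + 28/55z².

Need |R(x)|<1, x<0.
x=-1.37: |R|=0.5855
R=1: x+28/55x²=0 ⇒ x=−55/28=-1.9643; min R=1−1/(4·28/55)=0.5089>−1
Confirm numerically:
  x=-1.687: |R|=0.76186 <1
  x=-1.549: |R|=0.67251 <1
  x=-1.291: |R|=0.55749 <1
  x=-1.147: |R|=0.52276 <1
  x=-2.321: |R|=1.42149 >1
  x=-2.217: |R|=1.28523 >1
Interval (-1.9643, 0).

(-1.9643,0); λ=-3 ⇒ h* = (55/28)/3 = 0.6548.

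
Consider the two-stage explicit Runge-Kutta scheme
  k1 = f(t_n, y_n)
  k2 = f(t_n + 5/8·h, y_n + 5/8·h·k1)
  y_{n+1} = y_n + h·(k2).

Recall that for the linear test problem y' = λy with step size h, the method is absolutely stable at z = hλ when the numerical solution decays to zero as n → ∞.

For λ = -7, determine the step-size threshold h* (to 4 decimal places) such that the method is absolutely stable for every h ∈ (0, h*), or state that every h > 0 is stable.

(-1.6000,0); λ=-7 ⇒ h* = (8/5)/7 = 0.2286.

With y'=λy (z=hλ):
  k1=λy_n ⇒ h·k1=z·y_n;  k2=λ(1+5/8z)y_n ⇒ h·k2=z(1+5/8z)y_n
  y_{n+1}/y_n = 1 + z(1+5/8z) = 1 + z + 5/8z²
  Hence R(z) = 1 + z + 5/8z².

Need |R(x)|<1, x<0.
x=-0.38: |R|=0.7103
R=1: x+5/8x²=0 ⇒ x=−8/5=-1.6000; min R=1−1/(4·5/8)=0.6000>−1
Confirm numerically:
  x=-1.548: |R|=0.94969 <1
  x=-1.360: |R|=0.79600 <1
  x=-1.068: |R|=0.64489 <1
  x=-0.804: |R|=0.60001 <1
  x=-1.773: |R|=1.19171 >1
  x=-1.714: |R|=1.12212 >1
Interval (-1.6000, 0).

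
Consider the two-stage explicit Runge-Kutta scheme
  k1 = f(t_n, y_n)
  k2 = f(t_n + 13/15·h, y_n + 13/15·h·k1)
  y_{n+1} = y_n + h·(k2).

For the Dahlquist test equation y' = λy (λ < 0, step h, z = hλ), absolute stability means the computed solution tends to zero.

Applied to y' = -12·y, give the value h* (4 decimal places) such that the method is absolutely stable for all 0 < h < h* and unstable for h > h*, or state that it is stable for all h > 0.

Set f=λy, z=hλ:
  k1=λy_n ⇒ h·k1=z·y_n;  k2=λ(1+13/15z)y_n ⇒ h·k2=z(1+13/15z)y_n
  y_{n+1}/y_n = 1 + z(1+13/15z) = 1 + z + 13/15z²
  so R(z) = 1 + z + 13/15z².

Solve |R(x)|<1 on ℝ⁻.
x=-0.81: |R|=0.7586
R=1: x+13/15x²=0 ⇒ x=−15/13=-1.1538; min R=1−1/(4·13/15)=0.7115>−1
Confirm numerically:
  x=-0.969: |R|=0.84477 <1
  x=-0.744: |R|=0.73573 <1
  x=-0.674: |R|=0.71971 <1
  x=-0.647: |R|=0.71579 <1
  x=-1.693: |R|=1.79108 >1
  x=-1.557: |R|=1.54402 >1
  x=-1.530: |R|=1.49878 >1
Interval (-1.1538, 0).

(-1.1538,0); λ=-12 ⇒ h* = (15/13)/12 = 0.0962.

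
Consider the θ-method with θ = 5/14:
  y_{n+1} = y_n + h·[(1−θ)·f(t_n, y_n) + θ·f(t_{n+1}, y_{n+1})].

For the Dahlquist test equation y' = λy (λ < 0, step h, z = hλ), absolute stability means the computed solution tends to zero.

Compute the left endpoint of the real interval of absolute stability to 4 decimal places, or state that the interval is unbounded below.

Set f=λy, z=hλ:
  y_{n+1} = y_n + z·[9/14·y_n + 5/14·y_{n+1}] ⇒ (1 − 5/14z)y_{n+1} = (1 + 9/14z)y_n
  so R(z) = (1 + 9/14z)/(1 − 5/14z).

Boundary: |R(x)|=1, x<0.
x=-1.29: |R|=0.1169
R=−1: 1+9/14x = −1+5/14x ⇒ -2/7x=2 ⇒ x=2/(-2/7)=-7.0000
Confirm numerically:
  x=-6.905: |R|=0.99217 <1
  x=-5.797: |R|=0.88805 <1
  x=-5.189: |R|=0.81865 <1
  x=-7.547: |R|=1.04229 >1
  x=-7.539: |R|=1.04171 >1
  x=-7.493: |R|=1.03832 >1
Interval (-7.0000, 0).

z* = -7.0000.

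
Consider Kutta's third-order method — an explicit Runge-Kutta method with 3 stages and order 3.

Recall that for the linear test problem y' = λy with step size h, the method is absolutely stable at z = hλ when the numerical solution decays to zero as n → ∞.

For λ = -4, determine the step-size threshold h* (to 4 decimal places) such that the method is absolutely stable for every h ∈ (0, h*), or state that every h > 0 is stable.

On y'=λy, z=hλ:
  order 3, 3-stage ⇒ R(z)=1+z+z^2/2+z^3/6
  (e.g. R(-0.49)=0.61044, |R|=0.61044)

Boundary: |R(x)|=1, x<0.
x=-0.49: |R|=0.6104
|R(-0.97)|=0.3483 |R(-0.95)|=0.3584 |R(-0.64)|=0.5211
Bisect:
  x_lo=-3.1084 |R|=2.2829  x_hi=-0.3680 |R|=0.6914
  mid=-1.73821 |R|=0.10282 →hi
  mid=-2.42329 |R|=0.85886 →hi
  mid=-2.76583 |R|=1.46728 →lo
  mid=-2.59456 |R|=1.13968 →lo
  mid=-2.50893 |R|=0.99374 →hi
  mid=-2.55175 |R|=1.06529 →lo
  mid=-2.53034 |R|=1.02916 →lo
  mid=-2.51963 |R|=1.01136 →lo
  mid=-2.51428 |R|=1.00253 →lo
  mid=-2.51160 |R|=0.99813 →hi
  ...
  [-2.51278,-2.51261] ⇒ x*=-2.5127
So |R|<1 on (-2.5127, 0).

(-2.5127,0); λ=-4 ⇒ h* = 0.6282.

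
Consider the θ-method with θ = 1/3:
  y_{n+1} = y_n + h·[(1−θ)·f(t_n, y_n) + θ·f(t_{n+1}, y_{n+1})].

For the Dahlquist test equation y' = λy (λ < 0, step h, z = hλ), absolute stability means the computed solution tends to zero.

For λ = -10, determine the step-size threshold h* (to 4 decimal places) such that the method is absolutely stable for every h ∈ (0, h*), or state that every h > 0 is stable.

With y'=λy (z=hλ):
  y_{n+1} = y_n + z·[2/3·y_n + 1/3·y_{n+1}] ⇒ (1 − 1/3z)y_{n+1} = (1 + 2/3z)y_n
  ⇒ R(z) = (1 + 2/3z)/(1 − 1/3z).

Solve |R(x)|<1 on ℝ⁻.
x=-1.57: |R|=0.0306
R=−1: 1+2/3x = −1+1/3x ⇒ -1/3x=2 ⇒ x=2/(-1/3)=-6.0000
Confirm numerically:
  x=-5.212: |R|=0.90404 <1
  x=-4.819: |R|=0.84896 <1
  x=-3.116: |R|=0.52845 <1
  x=-2.607: |R|=0.39486 <1
  x=-6.554: |R|=1.05799 >1
  x=-6.310: |R|=1.03330 >1
  x=-6.033: |R|=1.00365 >1
So |R|<1 on (-6.0000, 0).

(-6.0000,0); λ=-10 ⇒ h* = (6)/10 = 0.6000.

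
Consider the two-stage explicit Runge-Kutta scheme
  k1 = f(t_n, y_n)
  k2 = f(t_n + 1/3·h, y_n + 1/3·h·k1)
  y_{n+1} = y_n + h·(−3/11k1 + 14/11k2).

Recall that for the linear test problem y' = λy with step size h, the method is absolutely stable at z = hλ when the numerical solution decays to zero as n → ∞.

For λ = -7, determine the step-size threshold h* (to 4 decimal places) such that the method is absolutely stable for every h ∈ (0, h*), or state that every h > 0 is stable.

With y'=λy (z=hλ):
  k1=λy_n ⇒ h·k1=z·y_n;  k2=λ(1+1/3z)y_n ⇒ h·k2=z(1+1/3z)y_n
  y_{n+1}/y_n = 1 − 3/11z + 14/11z(1+1/3z) = 1 + z + 14/33z²
  R(z) = 1 + z + 14/33z².

Find x<0 with |R(x)|<1.
x=-0.75: |R|=0.4886
R=1: x+14/33x²=0 ⇒ x=−33/14=-2.3571; min R=1−1/(4·14/33)=0.4107>−1
Confirm numerically:
  x=-2.231: |R|=0.88061 <1
  x=-2.026: |R|=0.71538 <1
  x=-1.273: |R|=0.41450 <1
  x=-2.853: |R|=1.60017 >1
  x=-2.725: |R|=1.42527 >1
Stable set (-2.3571, 0).

(-2.3571,0); λ=-7 ⇒ h* = (33/14)/7 = 0.3367.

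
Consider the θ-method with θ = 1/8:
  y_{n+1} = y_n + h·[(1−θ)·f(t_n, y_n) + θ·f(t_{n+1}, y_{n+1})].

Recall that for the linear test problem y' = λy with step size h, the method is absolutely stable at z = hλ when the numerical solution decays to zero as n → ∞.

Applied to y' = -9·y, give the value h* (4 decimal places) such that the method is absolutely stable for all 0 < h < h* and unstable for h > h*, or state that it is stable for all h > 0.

With y'=λy (z=hλ):
  y_{n+1} = y_n + z·[7/8·y_n + 1/8·y_{n+1}] ⇒ (1 − 1/8z)y_{n+1} = (1 + 7/8z)y_n
  so R(z) = (1 + 7/8z)/(1 − 1/8z).

Need |R(x)|<1, x<0.
x=-1.01: |R|=0.1032
R=−1: 1+7/8x = −1+1/8x ⇒ -3/4x=2 ⇒ x=2/(-3/4)=-2.6667
Confirm numerically:
  x=-1.872: |R|=0.51702 <1
  x=-1.429: |R|=0.21243 <1
  x=-1.394: |R|=0.18714 <1
  x=-3.216: |R|=1.29387 >1
  x=-3.189: |R|=1.28010 >1
  x=-3.173: |R|=1.27191 >1
Interval (-2.6667, 0).

(-2.6667,0); λ=-9 ⇒ h* = (8/3)/9 = 0.2963.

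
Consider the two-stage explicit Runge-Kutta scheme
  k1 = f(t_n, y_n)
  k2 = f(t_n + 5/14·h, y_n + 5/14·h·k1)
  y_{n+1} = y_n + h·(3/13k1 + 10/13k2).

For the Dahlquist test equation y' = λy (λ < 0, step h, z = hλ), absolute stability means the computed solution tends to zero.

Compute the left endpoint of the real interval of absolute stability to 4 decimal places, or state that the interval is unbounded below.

left endpoint -3.6400.

Set f=λy, z=hλ:
  k1=λy_n ⇒ h·k1=z·y_n;  k2=λ(1+5/14z)y_n ⇒ h·k2=z(1+5/14z)y_n
  y_{n+1}/y_n = 1 + 3/13z + 10/13z(1+5/14z) = 1 + z + 25/91z²
  Hence R(z) = 1 + z + 25/91z².

Find x<0 with |R(x)|<1.
x=-1.57: |R|=0.1072
R=1: x+25/91x²=0 ⇒ x=−91/25=-3.6400; min R=1−1/(4·25/91)=0.0900>−1
Confirm numerically:
  x=-2.766: |R|=0.33586 <1
  x=-2.739: |R|=0.32202 <1
  x=-2.052: |R|=0.10479 <1
  x=-4.021: |R|=1.42088 >1
  x=-3.829: |R|=1.19881 >1
  x=-3.824: |R|=1.19330 >1
Interval (-3.6400, 0).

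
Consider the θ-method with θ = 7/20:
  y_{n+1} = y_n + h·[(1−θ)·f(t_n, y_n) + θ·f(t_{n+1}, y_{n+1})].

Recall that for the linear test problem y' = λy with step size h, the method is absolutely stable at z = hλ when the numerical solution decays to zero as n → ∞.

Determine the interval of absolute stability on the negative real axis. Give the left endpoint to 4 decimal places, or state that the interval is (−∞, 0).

(-6.6667, 0).

Test eqn y'=λy, z=hλ:
  y_{n+1} = y_n + z·[13/20·y_n + 7/20·y_{n+1}] ⇒ (1 − 7/20z)y_{n+1} = (1 + 13/20z)y_n
  ⇒ R(z) = (1 + 13/20z)/(1 − 7/20z).

Need |R(x)|<1, x<0.
x=-1.19: |R|=0.1599
R=−1: 1+13/20x = −1+7/20x ⇒ -3/10x=2 ⇒ x=2/(-3/10)=-6.6667
Confirm numerically:
  x=-6.403: |R|=0.97559 <1
  x=-6.107: |R|=0.94649 <1
  x=-3.592: |R|=0.59135 <1
  x=-2.739: |R|=0.39841 <1
  x=-7.122: |R|=1.03911 >1
  x=-7.064: |R|=1.03433 >1
Stable set (-6.6667, 0).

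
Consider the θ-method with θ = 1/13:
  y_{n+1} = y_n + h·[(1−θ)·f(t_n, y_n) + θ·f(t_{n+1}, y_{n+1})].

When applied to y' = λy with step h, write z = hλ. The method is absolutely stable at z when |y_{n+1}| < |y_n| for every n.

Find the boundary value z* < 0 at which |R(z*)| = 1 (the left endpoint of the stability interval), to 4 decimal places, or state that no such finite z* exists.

Set f=λy, z=hλ:
  y_{n+1} = y_n + z·[12/13·y_n + 1/13·y_{n+1}] ⇒ (1 − 1/13z)y_{n+1} = (1 + 12/13z)y_n
  Hence R(z) = (1 + 12/13z)/(1 − 1/13z).

Boundary: |R(x)|=1, x<0.
x=-0.72: |R|=0.3178
R=−1: 1+12/13x = −1+1/13x ⇒ -11/13x=2 ⇒ x=2/(-11/13)=-2.3636
Confirm numerically:
  x=-2.337: |R|=0.98090 <1
  x=-2.041: |R|=0.76404 <1
  x=-1.991: |R|=0.72657 <1
  x=-1.810: |R|=0.58879 <1
  x=-2.509: |R|=1.10310 >1
  x=-2.507: |R|=1.10170 >1
Stable set (-2.3636, 0).

left endpoint -2.3636.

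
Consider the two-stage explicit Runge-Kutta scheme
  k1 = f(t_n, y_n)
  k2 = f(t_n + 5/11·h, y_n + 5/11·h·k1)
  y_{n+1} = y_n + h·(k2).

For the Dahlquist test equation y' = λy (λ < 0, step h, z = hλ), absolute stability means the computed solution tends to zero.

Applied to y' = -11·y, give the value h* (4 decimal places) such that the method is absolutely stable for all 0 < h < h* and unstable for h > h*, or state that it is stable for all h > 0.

Test eqn y'=λy, z=hλ:
  k1=λy_n ⇒ h·k1=z·y_n;  k2=λ(1+5/11z)y_n ⇒ h·k2=z(1+5/11z)y_n
  y_{n+1}/y_n = 1 + z(1+5/11z) = 1 + z + 5/11z²
  R(z) = 1 + z + 5/11z².

Need |R(x)|<1, x<0.
x=-1.55: |R|=0.5420
R=1: x+5/11x²=0 ⇒ x=−11/5=-2.2000; min R=1−1/(4·5/11)=0.4500>−1
Confirm numerically:
  x=-1.812: |R|=0.68043 <1
  x=-1.636: |R|=0.58059 <1
  x=-1.382: |R|=0.48615 <1
  x=-1.325: |R|=0.47301 <1
  x=-2.766: |R|=1.71162 >1
  x=-2.525: |R|=1.37301 >1
  x=-2.512: |R|=1.35625 >1
Stable set (-2.2000, 0).

(-2.2000,0); λ=-11 ⇒ h* = (11/5)/11 = 0.2000.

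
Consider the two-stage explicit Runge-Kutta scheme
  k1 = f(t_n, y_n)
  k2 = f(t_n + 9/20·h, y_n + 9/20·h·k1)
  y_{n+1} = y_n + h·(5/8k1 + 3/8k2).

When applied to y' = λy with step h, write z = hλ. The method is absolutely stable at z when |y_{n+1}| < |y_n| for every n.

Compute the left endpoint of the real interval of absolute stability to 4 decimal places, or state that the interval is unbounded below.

left endpoint -5.9259.

With y'=λy (z=hλ):
  k1=λy_n ⇒ h·k1=z·y_n;  k2=λ(1+9/20z)y_n ⇒ h·k2=z(1+9/20z)y_n
  y_{n+1}/y_n = 1 + 5/8z + 3/8z(1+9/20z) = 1 + z + 27/160z²
  Hence R(z) = 1 + z + 27/160z².

Find x<0 with |R(x)|<1.
x=-1.12: |R|=0.0917
R=1: x+27/160x²=0 ⇒ x=−160/27=-5.9259; min R=1−1/(4·27/160)=-0.4815>−1
Confirm numerically:
  x=-5.690: |R|=0.77347 <1
  x=-4.396: |R|=0.13494 <1
  x=-3.613: |R|=0.41018 <1
  x=-2.929: |R|=0.48129 <1
  x=-6.471: |R|=1.59521 >1
  x=-6.458: |R|=1.57985 >1
  x=-5.973: |R|=1.04745 >1
So |R|<1 on (-5.9259, 0).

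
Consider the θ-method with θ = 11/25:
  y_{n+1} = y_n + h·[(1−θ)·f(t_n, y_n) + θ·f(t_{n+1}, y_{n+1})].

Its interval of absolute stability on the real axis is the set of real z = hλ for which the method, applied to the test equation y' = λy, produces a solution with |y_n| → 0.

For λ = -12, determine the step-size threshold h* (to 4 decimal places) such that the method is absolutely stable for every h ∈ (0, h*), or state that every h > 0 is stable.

On y'=λy, z=hλ:
  y_{n+1} = y_n + z·[14/25·y_n + 11/25·y_{n+1}] ⇒ (1 − 11/25z)y_{n+1} = (1 + 14/25z)y_n
  so R(z) = (1 + 14/25z)/(1 − 11/25z).

Need |R(x)|<1, x<0.
x=-1.61: |R|=0.0576
R=−1: 1+14/25x = −1+11/25x ⇒ -3/25x=2 ⇒ x=2/(-3/25)=-16.6667
Confirm numerically:
  x=-16.092: |R|=0.99147 <1
  x=-11.311: |R|=0.89247 <1
  x=-10.040: |R|=0.85322 <1
  x=-7.151: |R|=0.72461 <1
  x=-16.804: |R|=1.00196 >1
  x=-16.777: |R|=1.00158 >1
Interval (-16.6667, 0).

(-16.6667,0); λ=-12 ⇒ h* = (50/3)/12 = 1.3889.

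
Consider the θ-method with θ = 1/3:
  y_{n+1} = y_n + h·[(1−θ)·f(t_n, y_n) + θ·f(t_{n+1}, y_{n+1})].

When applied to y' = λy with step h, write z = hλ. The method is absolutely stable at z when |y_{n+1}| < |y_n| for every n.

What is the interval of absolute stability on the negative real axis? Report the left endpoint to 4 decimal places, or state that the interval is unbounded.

(-6.0000, 0).

Set f=λy, z=hλ:
  y_{n+1} = y_n + z·[2/3·y_n + 1/3·y_{n+1}] ⇒ (1 − 1/3z)y_{n+1} = (1 + 2/3z)y_n
  R(z) = (1 + 2/3z)/(1 − 1/3z).

Find x<0 with |R(x)|<1.
x=-1.44: |R|=0.0270
R=−1: 1+2/3x = −1+1/3x ⇒ -1/3x=2 ⇒ x=2/(-1/3)=-6.0000
Confirm numerically:
  x=-4.398: |R|=0.78345 <1
  x=-3.720: |R|=0.66071 <1
  x=-3.149: |R|=0.53635 <1
  x=-6.484: |R|=1.05103 >1
  x=-6.313: |R|=1.03361 >1
So |R|<1 on (-6.0000, 0).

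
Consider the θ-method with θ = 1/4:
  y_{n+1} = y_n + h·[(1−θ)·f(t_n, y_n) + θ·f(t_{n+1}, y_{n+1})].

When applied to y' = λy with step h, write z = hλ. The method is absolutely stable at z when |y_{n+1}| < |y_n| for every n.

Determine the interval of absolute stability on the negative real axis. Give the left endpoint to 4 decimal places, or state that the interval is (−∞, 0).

Test eqn y'=λy, z=hλ:
  y_{n+1} = y_n + z·[3/4·y_n + 1/4·y_{n+1}] ⇒ (1 − 1/4z)y_{n+1} = (1 + 3/4z)y_n
  Hence R(z) = (1 + 3/4z)/(1 − 1/4z).

Find x<0 with |R(x)|<1.
x=-0.36: |R|=0.6697
R=−1: 1+3/4x = −1+1/4x ⇒ -1/2x=2 ⇒ x=2/(-1/2)=-4.0000
Confirm numerically:
  x=-3.214: |R|=0.78209 <1
  x=-3.142: |R|=0.75973 <1
  x=-1.671: |R|=0.17863 <1
  x=-4.581: |R|=1.13542 >1
  x=-4.256: |R|=1.06202 >1
Stable set (-4.0000, 0).

z∈(-4.0000,0).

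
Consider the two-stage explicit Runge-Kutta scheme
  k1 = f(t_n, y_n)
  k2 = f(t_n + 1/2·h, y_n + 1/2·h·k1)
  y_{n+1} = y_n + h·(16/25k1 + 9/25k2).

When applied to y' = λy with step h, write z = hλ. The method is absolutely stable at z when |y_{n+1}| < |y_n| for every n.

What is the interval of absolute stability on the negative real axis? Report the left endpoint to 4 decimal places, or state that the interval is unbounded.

On y'=λy, z=hλ:
  k1=λy_n ⇒ h·k1=z·y_n;  k2=λ(1+1/2z)y_n ⇒ h·k2=z(1+1/2z)y_n
  y_{n+1}/y_n = 1 + 16/25z + 9/25z(1+1/2z) = 1 + z + 9/50z²
  R(z) = 1 + z + 9/50z².

Boundary: |R(x)|=1, x<0.
x=-0.87: |R|=0.2662
R=1: x+9/50x²=0 ⇒ x=−50/9=-5.5556; min R=1−1/(4·9/50)=-0.3889>−1
Confirm numerically:
  x=-5.371: |R|=0.82158 <1
  x=-3.313: |R|=0.33733 <1
  x=-3.284: |R|=0.34276 <1
  x=-6.036: |R|=1.52199 >1
  x=-5.579: |R|=1.02354 >1
Interval (-5.5556, 0).

z∈(-5.5556,0).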